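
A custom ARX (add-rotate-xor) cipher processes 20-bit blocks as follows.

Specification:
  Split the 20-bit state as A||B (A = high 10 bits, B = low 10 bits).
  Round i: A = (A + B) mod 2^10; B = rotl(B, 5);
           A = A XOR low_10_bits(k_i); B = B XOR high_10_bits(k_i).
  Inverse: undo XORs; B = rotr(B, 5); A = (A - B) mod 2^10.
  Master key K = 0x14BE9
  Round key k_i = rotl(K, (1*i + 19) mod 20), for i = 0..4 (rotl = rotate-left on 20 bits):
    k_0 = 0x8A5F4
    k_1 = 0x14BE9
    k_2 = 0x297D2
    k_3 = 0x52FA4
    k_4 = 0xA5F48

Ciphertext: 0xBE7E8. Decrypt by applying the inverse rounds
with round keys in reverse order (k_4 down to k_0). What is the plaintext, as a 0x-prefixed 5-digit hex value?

s_0 = ciphertext = 0xBE7E8
s_1 = InvRound(s_0, k_4) = 0x71BEB
s_2 = InvRound(s_1, k_3) = 0x93415
s_3 = InvRound(s_2, k_2) = 0xE6A05
s_4 = InvRound(s_3, k_1) = 0x606F2
s_5 = InvRound(s_4, k_0) = 0x43F66

0x43F66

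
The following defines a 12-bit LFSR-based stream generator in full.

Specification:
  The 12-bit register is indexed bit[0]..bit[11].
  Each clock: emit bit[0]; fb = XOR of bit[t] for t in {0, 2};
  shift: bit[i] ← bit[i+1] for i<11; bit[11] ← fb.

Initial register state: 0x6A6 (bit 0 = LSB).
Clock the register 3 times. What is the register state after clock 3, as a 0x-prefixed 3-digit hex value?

0xED4

reg_0 = 0x6A6
clock 1: out=0, reg = 0xB53
clock 2: out=1, reg = 0xDA9
clock 3: out=1, reg = 0xED4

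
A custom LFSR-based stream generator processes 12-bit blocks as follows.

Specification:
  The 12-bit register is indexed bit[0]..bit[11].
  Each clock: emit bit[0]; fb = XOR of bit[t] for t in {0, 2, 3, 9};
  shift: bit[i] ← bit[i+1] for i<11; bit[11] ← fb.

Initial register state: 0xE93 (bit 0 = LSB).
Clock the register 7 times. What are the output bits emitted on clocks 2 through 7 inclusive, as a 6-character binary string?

reg_0 = 0xE93
clock 1: out=1, reg = 0x749
clock 2: out=1, reg = 0xBA4
clock 3: out=0, reg = 0x5D2
clock 4: out=0, reg = 0x2E9
clock 5: out=1, reg = 0x974
clock 6: out=0, reg = 0xCBA
clock 7: out=0, reg = 0xE5D

100100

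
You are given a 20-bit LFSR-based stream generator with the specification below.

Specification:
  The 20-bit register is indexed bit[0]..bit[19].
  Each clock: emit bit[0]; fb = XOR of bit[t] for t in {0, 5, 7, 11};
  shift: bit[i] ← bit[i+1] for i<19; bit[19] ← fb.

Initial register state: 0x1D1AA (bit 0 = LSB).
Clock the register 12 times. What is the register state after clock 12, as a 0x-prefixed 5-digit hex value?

reg_0 = 0x1D1AA
clock 1: out=0, reg = 0x0E8D5
clock 2: out=1, reg = 0x8746A
clock 3: out=0, reg = 0xC3A35
clock 4: out=1, reg = 0xE1D1A
clock 5: out=0, reg = 0xF0E8D
clock 6: out=1, reg = 0xF8746
clock 7: out=0, reg = 0x7C3A3
clock 8: out=1, reg = 0xBE1D1
clock 9: out=1, reg = 0x5F0E8
clock 10: out=0, reg = 0x2F874
clock 11: out=0, reg = 0x17C3A
clock 12: out=0, reg = 0x0BE1D

0x0BE1D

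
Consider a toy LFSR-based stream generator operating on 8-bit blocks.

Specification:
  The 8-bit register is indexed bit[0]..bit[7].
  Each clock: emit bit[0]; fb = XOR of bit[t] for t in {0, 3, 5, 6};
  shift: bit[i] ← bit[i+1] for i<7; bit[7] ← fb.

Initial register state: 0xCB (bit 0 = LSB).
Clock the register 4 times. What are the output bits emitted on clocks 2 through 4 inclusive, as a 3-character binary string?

101

reg_0 = 0xCB
clock 1: out=1, reg = 0xE5
clock 2: out=1, reg = 0xF2
clock 3: out=0, reg = 0x79
clock 4: out=1, reg = 0x3C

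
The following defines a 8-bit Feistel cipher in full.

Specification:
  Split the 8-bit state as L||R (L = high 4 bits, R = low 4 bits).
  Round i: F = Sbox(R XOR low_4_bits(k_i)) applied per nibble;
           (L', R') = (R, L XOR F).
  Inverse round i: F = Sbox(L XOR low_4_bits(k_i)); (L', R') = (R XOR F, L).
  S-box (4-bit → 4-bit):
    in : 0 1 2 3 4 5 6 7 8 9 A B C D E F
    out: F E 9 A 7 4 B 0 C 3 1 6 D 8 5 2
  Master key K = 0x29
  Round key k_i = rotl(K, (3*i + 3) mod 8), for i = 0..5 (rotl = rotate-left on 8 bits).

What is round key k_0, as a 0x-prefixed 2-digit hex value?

0x49

K = 0x29
k_0 = rotl(K, (3*0+3) mod 8) = rotl(K, 3) = 0x49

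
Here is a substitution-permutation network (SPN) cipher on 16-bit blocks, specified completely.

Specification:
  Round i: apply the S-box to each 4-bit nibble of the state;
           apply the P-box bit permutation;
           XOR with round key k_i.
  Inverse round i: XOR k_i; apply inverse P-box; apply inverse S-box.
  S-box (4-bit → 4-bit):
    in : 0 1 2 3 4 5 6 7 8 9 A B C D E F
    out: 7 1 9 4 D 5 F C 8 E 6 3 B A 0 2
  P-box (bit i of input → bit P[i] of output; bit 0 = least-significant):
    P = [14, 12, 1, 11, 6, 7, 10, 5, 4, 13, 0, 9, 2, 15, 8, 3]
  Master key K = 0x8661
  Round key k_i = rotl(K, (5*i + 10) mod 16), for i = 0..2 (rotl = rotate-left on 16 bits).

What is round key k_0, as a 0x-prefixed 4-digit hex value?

0x8619

K = 0x8661
k_0 = rotl(K, (5*0+10) mod 16) = rotl(K, 10) = 0x8619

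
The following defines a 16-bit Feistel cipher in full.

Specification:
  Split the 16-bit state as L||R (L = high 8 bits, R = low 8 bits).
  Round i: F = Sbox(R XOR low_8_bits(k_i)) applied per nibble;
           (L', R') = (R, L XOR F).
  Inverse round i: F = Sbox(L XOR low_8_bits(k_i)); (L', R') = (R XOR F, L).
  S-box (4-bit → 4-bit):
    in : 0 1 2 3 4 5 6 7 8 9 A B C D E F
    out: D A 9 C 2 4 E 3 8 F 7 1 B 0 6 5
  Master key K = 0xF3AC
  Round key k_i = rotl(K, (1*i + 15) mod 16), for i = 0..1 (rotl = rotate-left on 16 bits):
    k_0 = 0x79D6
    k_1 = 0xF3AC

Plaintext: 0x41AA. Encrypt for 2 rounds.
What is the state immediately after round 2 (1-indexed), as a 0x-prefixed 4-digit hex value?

s_0 = plaintext = 0x41AA
s_1 = Round(s_0, k_0) = 0xAA7A
s_2 = Round(s_1, k_1) = 0x7AA4

0x7AA4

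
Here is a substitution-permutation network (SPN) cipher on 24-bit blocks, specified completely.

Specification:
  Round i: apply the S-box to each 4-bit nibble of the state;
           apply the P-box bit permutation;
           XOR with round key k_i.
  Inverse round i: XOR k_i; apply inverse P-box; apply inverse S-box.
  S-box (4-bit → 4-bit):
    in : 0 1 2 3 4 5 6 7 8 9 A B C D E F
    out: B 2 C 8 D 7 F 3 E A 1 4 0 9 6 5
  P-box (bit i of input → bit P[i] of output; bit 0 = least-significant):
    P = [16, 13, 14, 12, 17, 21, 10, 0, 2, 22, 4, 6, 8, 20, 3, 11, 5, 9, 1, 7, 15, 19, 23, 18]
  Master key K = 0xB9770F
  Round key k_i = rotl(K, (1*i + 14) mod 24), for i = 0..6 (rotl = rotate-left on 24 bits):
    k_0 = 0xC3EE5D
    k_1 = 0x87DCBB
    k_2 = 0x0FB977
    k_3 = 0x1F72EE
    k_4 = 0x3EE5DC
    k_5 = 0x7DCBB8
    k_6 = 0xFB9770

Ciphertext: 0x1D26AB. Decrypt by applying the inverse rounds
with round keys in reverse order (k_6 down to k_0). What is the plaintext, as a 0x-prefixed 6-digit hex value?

0x5891A0

s_0 = ciphertext = 0x1D26AB
s_1 = InvRound(s_0, k_6) = 0x42F809
s_2 = InvRound(s_1, k_5) = 0x907B00
s_3 = InvRound(s_2, k_4) = 0x692453
s_4 = InvRound(s_3, k_3) = 0x30E562
s_5 = InvRound(s_4, k_2) = 0x9C9F64
s_6 = InvRound(s_5, k_1) = 0x1854DF
s_7 = InvRound(s_6, k_0) = 0x5891A0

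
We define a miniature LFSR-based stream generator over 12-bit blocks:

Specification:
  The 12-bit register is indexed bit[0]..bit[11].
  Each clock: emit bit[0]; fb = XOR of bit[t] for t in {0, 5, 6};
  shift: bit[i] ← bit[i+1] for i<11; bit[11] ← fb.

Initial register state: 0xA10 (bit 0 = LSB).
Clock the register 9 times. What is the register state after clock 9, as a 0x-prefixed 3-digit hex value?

reg_0 = 0xA10
clock 1: out=0, reg = 0x508
clock 2: out=0, reg = 0x284
clock 3: out=0, reg = 0x142
clock 4: out=0, reg = 0x8A1
clock 5: out=1, reg = 0x450
clock 6: out=0, reg = 0xA28
clock 7: out=0, reg = 0xD14
clock 8: out=0, reg = 0x68A
clock 9: out=0, reg = 0x345

0x345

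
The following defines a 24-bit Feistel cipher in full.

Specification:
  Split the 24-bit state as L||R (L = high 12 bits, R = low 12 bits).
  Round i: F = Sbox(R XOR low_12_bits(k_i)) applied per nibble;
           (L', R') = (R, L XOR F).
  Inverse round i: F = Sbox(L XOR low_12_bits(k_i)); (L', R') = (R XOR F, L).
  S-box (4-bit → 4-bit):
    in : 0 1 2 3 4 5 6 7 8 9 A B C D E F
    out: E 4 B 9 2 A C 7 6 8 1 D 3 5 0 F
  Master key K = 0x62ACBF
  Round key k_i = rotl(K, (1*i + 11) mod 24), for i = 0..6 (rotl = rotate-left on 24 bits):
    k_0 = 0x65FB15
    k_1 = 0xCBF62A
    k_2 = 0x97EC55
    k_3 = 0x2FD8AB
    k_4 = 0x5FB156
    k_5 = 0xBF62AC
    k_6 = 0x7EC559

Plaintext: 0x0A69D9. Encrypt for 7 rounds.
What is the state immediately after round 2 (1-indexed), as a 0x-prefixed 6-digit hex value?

s_0 = plaintext = 0x0A69D9
s_1 = Round(s_0, k_0) = 0x9D9B95
s_2 = Round(s_1, k_1) = 0xB95C06
s_3 = Round(s_2, k_2) = 0xC0653C
s_4 = Round(s_3, k_3) = 0x53C981
s_5 = Round(s_4, k_4) = 0x98136B
s_6 = Round(s_5, k_5) = 0x36BDB6
s_7 = Round(s_6, k_6) = 0xDB6564

0xB95C06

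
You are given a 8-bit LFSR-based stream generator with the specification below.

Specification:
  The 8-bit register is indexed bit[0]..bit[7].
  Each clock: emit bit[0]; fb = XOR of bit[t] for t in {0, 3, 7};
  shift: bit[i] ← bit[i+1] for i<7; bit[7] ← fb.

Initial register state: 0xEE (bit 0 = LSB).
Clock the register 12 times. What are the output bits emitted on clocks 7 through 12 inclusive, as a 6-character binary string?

reg_0 = 0xEE
clock 1: out=0, reg = 0x77
clock 2: out=1, reg = 0xBB
clock 3: out=1, reg = 0xDD
clock 4: out=1, reg = 0xEE
clock 5: out=0, reg = 0x77
clock 6: out=1, reg = 0xBB
clock 7: out=1, reg = 0xDD
clock 8: out=1, reg = 0xEE
clock 9: out=0, reg = 0x77
clock 10: out=1, reg = 0xBB
clock 11: out=1, reg = 0xDD
clock 12: out=1, reg = 0xEE

110111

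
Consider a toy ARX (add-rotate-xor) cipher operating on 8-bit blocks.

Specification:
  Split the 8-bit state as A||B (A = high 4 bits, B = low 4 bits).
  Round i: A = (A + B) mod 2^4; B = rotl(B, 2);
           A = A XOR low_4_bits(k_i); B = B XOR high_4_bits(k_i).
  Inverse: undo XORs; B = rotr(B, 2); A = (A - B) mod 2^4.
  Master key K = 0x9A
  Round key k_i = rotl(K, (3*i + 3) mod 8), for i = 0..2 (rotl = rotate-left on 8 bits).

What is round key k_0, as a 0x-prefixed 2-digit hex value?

0xD4

K = 0x9A
k_0 = rotl(K, (3*0+3) mod 8) = rotl(K, 3) = 0xD4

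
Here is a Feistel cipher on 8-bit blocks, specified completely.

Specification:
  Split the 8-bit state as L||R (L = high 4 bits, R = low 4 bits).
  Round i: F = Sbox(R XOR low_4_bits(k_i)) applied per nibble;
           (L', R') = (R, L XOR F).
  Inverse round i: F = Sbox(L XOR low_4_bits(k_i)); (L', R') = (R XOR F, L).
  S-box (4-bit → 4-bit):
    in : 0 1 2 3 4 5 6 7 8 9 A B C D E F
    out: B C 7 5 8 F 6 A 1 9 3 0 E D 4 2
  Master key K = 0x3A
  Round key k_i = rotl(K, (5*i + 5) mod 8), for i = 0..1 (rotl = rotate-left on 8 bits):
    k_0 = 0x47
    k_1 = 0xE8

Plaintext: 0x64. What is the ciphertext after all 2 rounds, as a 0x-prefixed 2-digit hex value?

s_0 = plaintext = 0x64
s_1 = Round(s_0, k_0) = 0x43
s_2 = Round(s_1, k_1) = 0x34

0x34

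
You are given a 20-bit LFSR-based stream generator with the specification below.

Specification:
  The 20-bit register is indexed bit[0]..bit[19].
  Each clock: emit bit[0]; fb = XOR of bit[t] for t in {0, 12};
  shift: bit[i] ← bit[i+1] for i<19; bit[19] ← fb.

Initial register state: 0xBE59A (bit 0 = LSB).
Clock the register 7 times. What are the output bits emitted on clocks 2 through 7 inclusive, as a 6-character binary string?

101100

reg_0 = 0xBE59A
clock 1: out=0, reg = 0x5F2CD
clock 2: out=1, reg = 0x2F966
clock 3: out=0, reg = 0x97CB3
clock 4: out=1, reg = 0x4BE59
clock 5: out=1, reg = 0x25F2C
clock 6: out=0, reg = 0x92F96
clock 7: out=0, reg = 0x497CB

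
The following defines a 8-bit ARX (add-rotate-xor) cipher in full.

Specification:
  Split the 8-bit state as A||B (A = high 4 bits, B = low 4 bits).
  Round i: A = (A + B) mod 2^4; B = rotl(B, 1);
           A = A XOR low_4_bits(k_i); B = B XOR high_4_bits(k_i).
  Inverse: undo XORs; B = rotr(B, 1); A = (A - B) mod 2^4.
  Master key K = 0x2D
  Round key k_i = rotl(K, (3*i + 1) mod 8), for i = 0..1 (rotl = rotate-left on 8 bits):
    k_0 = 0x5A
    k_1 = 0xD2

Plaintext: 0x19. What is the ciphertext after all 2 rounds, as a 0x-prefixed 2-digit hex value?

s_0 = plaintext = 0x19
s_1 = Round(s_0, k_0) = 0x06
s_2 = Round(s_1, k_1) = 0x41

0x41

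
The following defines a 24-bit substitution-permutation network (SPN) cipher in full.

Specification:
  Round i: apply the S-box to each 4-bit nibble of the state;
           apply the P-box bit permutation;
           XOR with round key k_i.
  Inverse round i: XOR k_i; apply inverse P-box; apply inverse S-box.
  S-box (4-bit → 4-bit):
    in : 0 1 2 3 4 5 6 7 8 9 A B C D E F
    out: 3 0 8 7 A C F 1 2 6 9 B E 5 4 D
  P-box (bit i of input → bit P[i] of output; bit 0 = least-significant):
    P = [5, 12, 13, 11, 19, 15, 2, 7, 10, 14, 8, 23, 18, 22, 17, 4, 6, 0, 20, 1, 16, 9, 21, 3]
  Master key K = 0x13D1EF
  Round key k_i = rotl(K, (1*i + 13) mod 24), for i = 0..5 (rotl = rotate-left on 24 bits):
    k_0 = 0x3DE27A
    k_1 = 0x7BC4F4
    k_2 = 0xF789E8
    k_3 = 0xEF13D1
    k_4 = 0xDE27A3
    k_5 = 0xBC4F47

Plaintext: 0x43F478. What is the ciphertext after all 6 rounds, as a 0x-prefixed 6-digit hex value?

0x64C7B2

s_0 = plaintext = 0x43F478
s_1 = Round(s_0, k_0) = 0xA3B023
s_2 = Round(s_1, k_1) = 0x2EB00D
s_3 = Round(s_2, k_2) = 0xAB6DD0
s_4 = Round(s_3, k_3) = 0xA006AE
s_5 = Round(s_4, k_4) = 0x13426A
s_6 = Round(s_5, k_5) = 0x64C7B2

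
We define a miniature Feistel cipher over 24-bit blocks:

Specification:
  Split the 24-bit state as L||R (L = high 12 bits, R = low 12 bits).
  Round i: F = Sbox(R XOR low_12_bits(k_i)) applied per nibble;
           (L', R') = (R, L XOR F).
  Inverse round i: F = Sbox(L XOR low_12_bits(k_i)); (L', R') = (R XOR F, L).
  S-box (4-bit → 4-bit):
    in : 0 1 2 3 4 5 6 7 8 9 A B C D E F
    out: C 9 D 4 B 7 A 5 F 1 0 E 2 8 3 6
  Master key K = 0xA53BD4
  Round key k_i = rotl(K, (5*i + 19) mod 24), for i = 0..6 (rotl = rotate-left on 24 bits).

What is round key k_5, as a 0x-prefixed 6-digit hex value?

K = 0xA53BD4
k_0 = rotl(K, (5*0+19) mod 24) = rotl(K, 19) = 0xA529DE
k_1 = rotl(K, (5*1+19) mod 24) = rotl(K, 0) = 0xA53BD4
k_2 = rotl(K, (5*2+19) mod 24) = rotl(K, 5) = 0xA77A94
k_3 = rotl(K, (5*3+19) mod 24) = rotl(K, 10) = 0xEF5294
k_4 = rotl(K, (5*4+19) mod 24) = rotl(K, 15) = 0xEA529D
k_5 = rotl(K, (5*5+19) mod 24) = rotl(K, 20) = 0x4A53BD

0x4A53BD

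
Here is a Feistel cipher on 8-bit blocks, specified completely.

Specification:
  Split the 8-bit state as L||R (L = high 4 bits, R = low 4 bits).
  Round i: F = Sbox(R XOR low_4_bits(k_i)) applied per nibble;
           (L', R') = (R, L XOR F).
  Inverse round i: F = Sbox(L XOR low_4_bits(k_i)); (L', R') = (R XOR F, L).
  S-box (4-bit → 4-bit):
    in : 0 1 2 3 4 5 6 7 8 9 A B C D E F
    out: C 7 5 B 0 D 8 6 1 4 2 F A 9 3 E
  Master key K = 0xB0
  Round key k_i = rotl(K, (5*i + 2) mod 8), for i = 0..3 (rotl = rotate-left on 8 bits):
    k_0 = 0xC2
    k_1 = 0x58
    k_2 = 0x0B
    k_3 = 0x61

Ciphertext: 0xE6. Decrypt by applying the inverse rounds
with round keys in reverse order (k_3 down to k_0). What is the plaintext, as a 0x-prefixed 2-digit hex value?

0xE1

s_0 = ciphertext = 0xE6
s_1 = InvRound(s_0, k_3) = 0x8E
s_2 = InvRound(s_1, k_2) = 0x58
s_3 = InvRound(s_2, k_1) = 0x15
s_4 = InvRound(s_3, k_0) = 0xE1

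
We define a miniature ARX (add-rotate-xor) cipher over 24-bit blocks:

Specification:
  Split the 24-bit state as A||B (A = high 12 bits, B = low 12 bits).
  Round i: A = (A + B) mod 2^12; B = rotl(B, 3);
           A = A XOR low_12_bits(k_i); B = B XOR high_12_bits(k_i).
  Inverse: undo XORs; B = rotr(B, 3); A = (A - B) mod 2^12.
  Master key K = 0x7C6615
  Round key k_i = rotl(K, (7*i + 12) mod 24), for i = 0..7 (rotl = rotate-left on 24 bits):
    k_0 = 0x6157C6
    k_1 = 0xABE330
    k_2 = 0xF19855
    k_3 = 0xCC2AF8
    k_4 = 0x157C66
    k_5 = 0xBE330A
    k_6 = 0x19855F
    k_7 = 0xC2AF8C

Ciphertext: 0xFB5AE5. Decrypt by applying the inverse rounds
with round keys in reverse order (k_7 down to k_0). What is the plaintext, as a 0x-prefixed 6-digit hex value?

0x903DAF

s_0 = ciphertext = 0xFB5AE5
s_1 = InvRound(s_0, k_7) = 0x160ED9
s_2 = InvRound(s_1, k_6) = 0x0573E8
s_3 = InvRound(s_2, k_5) = 0xC5C701
s_4 = InvRound(s_3, k_4) = 0x370CCA
s_5 = InvRound(s_4, k_3) = 0x987001
s_6 = InvRound(s_5, k_2) = 0xFEF1E3
s_7 = InvRound(s_6, k_1) = 0x174B6B
s_8 = InvRound(s_7, k_0) = 0x903DAF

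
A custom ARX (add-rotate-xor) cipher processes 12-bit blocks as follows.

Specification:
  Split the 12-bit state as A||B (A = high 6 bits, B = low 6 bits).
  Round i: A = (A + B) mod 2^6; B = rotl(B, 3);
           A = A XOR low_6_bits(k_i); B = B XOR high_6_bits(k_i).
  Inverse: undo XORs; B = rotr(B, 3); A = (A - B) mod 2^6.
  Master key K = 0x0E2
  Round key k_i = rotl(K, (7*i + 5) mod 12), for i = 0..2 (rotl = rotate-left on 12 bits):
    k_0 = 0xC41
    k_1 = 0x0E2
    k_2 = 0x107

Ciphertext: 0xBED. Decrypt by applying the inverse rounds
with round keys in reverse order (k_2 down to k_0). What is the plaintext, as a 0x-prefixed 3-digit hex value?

0x240

s_0 = ciphertext = 0xBED
s_1 = InvRound(s_0, k_2) = 0x6CD
s_2 = InvRound(s_1, k_1) = 0x231
s_3 = InvRound(s_2, k_0) = 0x240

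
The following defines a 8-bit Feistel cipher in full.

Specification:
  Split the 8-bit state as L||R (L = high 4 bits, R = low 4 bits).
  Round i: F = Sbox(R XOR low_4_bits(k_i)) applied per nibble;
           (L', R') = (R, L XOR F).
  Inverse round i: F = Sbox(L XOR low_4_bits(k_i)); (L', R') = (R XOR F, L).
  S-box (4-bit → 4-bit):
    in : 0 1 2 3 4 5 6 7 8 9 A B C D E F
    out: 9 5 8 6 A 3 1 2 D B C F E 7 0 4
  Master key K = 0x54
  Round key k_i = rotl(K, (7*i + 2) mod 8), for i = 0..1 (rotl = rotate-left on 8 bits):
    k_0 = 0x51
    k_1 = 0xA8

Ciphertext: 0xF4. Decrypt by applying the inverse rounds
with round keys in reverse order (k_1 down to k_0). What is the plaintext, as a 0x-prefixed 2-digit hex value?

0xD6

s_0 = ciphertext = 0xF4
s_1 = InvRound(s_0, k_1) = 0x6F
s_2 = InvRound(s_1, k_0) = 0xD6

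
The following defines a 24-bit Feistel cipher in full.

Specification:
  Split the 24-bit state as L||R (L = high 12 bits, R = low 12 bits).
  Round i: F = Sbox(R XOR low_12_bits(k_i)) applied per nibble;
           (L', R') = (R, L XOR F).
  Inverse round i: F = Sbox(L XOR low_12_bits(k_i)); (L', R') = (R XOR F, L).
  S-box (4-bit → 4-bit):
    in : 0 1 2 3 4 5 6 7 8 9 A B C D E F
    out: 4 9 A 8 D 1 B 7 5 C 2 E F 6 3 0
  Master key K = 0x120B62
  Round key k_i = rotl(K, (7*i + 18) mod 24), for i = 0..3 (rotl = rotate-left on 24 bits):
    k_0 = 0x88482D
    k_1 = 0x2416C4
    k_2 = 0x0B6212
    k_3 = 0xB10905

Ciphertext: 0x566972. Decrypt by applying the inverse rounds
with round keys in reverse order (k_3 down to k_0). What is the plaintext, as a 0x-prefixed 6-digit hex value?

0xE9753D

s_0 = ciphertext = 0x566972
s_1 = InvRound(s_0, k_3) = 0x6CA566
s_2 = InvRound(s_1, k_2) = 0x8036CA
s_3 = InvRound(s_2, k_1) = 0x53D803
s_4 = InvRound(s_3, k_0) = 0xE9753D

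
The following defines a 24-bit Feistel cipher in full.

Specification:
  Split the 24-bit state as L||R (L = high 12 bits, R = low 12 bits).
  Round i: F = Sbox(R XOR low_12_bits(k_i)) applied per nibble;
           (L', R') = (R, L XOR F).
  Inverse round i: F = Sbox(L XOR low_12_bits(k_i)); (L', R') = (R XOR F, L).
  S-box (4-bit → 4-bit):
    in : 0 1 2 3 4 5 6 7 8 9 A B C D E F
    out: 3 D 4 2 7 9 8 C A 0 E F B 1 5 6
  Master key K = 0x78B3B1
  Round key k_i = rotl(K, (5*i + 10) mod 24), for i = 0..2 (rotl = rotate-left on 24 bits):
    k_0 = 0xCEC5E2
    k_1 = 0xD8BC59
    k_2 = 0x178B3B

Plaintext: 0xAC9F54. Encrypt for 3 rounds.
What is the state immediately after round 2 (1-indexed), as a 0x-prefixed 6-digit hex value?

s_0 = plaintext = 0xAC9F54
s_1 = Round(s_0, k_0) = 0xF54431
s_2 = Round(s_1, k_1) = 0x4315DE
s_3 = Round(s_2, k_2) = 0x5DE168

0x4315DE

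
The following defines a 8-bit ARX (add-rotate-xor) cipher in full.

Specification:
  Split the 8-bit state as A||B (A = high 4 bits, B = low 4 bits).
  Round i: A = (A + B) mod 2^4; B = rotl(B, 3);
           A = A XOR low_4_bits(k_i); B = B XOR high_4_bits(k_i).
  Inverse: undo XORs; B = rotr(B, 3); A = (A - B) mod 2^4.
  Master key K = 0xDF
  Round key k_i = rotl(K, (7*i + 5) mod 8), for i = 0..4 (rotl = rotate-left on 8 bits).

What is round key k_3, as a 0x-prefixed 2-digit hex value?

K = 0xDF
k_0 = rotl(K, (7*0+5) mod 8) = rotl(K, 5) = 0xFB
k_1 = rotl(K, (7*1+5) mod 8) = rotl(K, 4) = 0xFD
k_2 = rotl(K, (7*2+5) mod 8) = rotl(K, 3) = 0xFE
k_3 = rotl(K, (7*3+5) mod 8) = rotl(K, 2) = 0x7F

0x7F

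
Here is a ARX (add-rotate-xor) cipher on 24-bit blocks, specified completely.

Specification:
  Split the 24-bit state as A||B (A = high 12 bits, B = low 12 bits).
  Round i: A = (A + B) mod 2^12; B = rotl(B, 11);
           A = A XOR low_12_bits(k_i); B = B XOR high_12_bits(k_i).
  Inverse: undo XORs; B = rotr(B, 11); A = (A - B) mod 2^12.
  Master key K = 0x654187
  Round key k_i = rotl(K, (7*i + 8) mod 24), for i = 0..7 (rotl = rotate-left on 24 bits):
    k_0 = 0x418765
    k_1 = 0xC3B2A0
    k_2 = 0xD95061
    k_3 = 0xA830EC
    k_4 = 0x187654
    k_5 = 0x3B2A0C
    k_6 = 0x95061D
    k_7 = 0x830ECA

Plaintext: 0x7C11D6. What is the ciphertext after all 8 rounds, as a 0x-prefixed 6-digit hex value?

0x615399

s_0 = plaintext = 0x7C11D6
s_1 = Round(s_0, k_0) = 0xEF24F3
s_2 = Round(s_1, k_1) = 0x145642
s_3 = Round(s_2, k_2) = 0x7E6EB4
s_4 = Round(s_3, k_3) = 0x676DD9
s_5 = Round(s_4, k_4) = 0x21BF6B
s_6 = Round(s_5, k_5) = 0xB8AC07
s_7 = Round(s_6, k_6) = 0x18C753
s_8 = Round(s_7, k_7) = 0x615399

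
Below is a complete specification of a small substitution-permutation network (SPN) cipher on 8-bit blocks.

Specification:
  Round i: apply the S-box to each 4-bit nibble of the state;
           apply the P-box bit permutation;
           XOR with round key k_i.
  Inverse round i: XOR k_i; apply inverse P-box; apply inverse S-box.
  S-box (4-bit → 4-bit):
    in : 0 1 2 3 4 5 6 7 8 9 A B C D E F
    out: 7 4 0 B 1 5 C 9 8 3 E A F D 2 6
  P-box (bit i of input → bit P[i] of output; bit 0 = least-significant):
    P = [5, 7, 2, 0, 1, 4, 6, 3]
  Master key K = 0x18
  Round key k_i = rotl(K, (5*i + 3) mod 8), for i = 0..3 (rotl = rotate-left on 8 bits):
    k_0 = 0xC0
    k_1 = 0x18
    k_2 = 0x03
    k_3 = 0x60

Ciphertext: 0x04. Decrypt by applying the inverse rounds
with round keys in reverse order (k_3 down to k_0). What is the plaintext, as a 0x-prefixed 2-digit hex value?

s_0 = ciphertext = 0x04
s_1 = InvRound(s_0, k_3) = 0x15
s_2 = InvRound(s_1, k_2) = 0x91
s_3 = InvRound(s_2, k_1) = 0x8B
s_4 = InvRound(s_3, k_0) = 0xD8

0xD8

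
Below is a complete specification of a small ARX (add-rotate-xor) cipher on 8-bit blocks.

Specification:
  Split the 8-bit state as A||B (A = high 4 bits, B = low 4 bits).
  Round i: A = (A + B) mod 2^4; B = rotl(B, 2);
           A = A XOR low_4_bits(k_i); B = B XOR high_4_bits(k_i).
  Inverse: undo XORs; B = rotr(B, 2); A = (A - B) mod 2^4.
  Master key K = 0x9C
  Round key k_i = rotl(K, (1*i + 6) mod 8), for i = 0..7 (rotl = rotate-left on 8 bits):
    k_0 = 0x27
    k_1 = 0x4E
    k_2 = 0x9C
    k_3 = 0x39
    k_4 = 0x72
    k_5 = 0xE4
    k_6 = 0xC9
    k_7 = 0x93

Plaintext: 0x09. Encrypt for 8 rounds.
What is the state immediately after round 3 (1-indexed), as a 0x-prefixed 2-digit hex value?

s_0 = plaintext = 0x09
s_1 = Round(s_0, k_0) = 0xE4
s_2 = Round(s_1, k_1) = 0xC5
s_3 = Round(s_2, k_2) = 0xDC
s_4 = Round(s_3, k_3) = 0x00
s_5 = Round(s_4, k_4) = 0x27
s_6 = Round(s_5, k_5) = 0xD3
s_7 = Round(s_6, k_6) = 0x90
s_8 = Round(s_7, k_7) = 0xA9

0xDC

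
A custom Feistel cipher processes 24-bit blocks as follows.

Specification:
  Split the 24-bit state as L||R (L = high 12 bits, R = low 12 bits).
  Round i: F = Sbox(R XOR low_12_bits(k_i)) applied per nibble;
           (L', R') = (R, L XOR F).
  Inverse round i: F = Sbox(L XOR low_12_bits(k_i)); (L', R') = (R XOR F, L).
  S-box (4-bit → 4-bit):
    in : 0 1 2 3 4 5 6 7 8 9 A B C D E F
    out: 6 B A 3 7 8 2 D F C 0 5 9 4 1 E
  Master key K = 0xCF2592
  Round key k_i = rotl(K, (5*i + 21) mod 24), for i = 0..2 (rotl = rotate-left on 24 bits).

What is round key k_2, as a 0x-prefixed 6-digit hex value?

K = 0xCF2592
k_0 = rotl(K, (5*0+21) mod 24) = rotl(K, 21) = 0x59E4B2
k_1 = rotl(K, (5*1+21) mod 24) = rotl(K, 2) = 0x3C964B
k_2 = rotl(K, (5*2+21) mod 24) = rotl(K, 7) = 0x92C967

0x92C967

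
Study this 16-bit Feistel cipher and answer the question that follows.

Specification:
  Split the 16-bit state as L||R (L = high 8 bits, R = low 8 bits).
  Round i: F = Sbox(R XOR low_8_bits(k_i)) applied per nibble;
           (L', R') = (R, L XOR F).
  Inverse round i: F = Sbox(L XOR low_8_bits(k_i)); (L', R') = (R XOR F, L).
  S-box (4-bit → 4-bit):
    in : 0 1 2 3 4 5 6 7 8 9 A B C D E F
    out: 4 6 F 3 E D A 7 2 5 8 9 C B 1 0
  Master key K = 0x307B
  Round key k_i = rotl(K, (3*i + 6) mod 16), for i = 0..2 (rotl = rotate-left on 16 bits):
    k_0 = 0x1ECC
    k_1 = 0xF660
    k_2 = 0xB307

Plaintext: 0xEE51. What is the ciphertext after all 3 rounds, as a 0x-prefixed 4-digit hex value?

s_0 = plaintext = 0xEE51
s_1 = Round(s_0, k_0) = 0x51B5
s_2 = Round(s_1, k_1) = 0xB5EC
s_3 = Round(s_2, k_2) = 0xECAC

0xECAC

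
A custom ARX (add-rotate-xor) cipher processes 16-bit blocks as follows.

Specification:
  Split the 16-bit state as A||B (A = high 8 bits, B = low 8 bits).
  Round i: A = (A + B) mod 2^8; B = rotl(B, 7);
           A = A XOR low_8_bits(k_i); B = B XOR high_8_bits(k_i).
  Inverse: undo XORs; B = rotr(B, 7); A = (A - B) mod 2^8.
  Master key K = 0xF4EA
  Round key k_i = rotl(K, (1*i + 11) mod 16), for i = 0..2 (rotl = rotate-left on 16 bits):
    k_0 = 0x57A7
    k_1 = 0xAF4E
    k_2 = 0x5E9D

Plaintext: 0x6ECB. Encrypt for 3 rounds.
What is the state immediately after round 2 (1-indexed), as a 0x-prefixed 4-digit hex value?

0x1EF6

s_0 = plaintext = 0x6ECB
s_1 = Round(s_0, k_0) = 0x9EB2
s_2 = Round(s_1, k_1) = 0x1EF6
s_3 = Round(s_2, k_2) = 0x8925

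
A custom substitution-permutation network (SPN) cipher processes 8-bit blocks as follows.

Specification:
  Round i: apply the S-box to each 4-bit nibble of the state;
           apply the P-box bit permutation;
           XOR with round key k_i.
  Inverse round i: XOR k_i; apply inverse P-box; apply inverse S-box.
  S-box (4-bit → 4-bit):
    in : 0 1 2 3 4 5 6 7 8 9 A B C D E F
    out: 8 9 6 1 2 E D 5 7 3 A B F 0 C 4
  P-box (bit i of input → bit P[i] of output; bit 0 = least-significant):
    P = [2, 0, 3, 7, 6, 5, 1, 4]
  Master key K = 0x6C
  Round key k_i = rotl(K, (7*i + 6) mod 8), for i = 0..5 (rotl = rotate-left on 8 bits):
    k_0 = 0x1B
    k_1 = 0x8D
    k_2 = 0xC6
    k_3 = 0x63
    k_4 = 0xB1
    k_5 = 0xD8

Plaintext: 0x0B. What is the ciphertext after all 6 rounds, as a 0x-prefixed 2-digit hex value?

0xFF

s_0 = plaintext = 0x0B
s_1 = Round(s_0, k_0) = 0x8E
s_2 = Round(s_1, k_1) = 0x67
s_3 = Round(s_2, k_2) = 0x98
s_4 = Round(s_3, k_3) = 0x0E
s_5 = Round(s_4, k_4) = 0x29
s_6 = Round(s_5, k_5) = 0xFF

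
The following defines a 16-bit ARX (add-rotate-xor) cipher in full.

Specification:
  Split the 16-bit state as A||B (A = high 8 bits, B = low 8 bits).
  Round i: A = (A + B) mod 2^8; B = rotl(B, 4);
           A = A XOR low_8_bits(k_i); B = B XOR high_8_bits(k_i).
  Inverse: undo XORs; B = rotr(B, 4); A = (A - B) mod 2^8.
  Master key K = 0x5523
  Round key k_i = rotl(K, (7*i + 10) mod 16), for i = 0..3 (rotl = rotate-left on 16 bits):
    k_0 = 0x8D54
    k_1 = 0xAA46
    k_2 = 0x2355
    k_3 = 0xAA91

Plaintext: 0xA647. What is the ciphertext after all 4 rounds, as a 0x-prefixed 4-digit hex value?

s_0 = plaintext = 0xA647
s_1 = Round(s_0, k_0) = 0xB9F9
s_2 = Round(s_1, k_1) = 0xF435
s_3 = Round(s_2, k_2) = 0x7C70
s_4 = Round(s_3, k_3) = 0x7DAD

0x7DAD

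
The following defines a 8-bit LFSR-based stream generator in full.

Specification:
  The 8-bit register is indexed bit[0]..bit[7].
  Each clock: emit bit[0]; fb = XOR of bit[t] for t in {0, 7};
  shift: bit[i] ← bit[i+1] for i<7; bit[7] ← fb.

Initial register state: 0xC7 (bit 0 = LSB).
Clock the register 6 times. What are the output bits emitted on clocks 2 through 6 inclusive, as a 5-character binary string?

reg_0 = 0xC7
clock 1: out=1, reg = 0x63
clock 2: out=1, reg = 0xB1
clock 3: out=1, reg = 0x58
clock 4: out=0, reg = 0x2C
clock 5: out=0, reg = 0x16
clock 6: out=0, reg = 0x0B

11000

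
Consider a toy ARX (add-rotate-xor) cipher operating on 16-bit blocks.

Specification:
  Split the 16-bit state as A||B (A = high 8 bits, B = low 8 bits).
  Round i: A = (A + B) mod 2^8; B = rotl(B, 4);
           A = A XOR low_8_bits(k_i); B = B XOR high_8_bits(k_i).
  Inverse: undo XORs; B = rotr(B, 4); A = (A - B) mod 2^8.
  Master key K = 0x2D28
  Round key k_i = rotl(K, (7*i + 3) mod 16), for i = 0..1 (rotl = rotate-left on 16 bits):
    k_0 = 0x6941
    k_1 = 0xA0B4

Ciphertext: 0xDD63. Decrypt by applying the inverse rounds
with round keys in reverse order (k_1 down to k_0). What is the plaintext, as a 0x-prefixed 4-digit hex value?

0x1755

s_0 = ciphertext = 0xDD63
s_1 = InvRound(s_0, k_1) = 0x2D3C
s_2 = InvRound(s_1, k_0) = 0x1755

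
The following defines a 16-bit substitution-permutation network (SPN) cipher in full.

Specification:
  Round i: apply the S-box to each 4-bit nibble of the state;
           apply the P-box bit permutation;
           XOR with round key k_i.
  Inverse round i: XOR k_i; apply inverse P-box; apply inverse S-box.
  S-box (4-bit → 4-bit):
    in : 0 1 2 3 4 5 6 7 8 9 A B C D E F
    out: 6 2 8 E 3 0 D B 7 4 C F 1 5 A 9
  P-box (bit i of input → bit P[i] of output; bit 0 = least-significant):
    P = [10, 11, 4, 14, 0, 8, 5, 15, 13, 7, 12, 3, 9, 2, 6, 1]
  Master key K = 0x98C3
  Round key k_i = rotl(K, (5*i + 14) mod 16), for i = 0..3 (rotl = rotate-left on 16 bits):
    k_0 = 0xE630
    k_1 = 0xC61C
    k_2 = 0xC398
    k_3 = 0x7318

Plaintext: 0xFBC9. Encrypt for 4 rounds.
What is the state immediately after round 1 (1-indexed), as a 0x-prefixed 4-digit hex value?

0xD4AB

s_0 = plaintext = 0xFBC9
s_1 = Round(s_0, k_0) = 0xD4AB
s_2 = Round(s_1, k_1) = 0x28EC
s_3 = Round(s_2, k_2) = 0x761A
s_4 = Round(s_3, k_3) = 0x0006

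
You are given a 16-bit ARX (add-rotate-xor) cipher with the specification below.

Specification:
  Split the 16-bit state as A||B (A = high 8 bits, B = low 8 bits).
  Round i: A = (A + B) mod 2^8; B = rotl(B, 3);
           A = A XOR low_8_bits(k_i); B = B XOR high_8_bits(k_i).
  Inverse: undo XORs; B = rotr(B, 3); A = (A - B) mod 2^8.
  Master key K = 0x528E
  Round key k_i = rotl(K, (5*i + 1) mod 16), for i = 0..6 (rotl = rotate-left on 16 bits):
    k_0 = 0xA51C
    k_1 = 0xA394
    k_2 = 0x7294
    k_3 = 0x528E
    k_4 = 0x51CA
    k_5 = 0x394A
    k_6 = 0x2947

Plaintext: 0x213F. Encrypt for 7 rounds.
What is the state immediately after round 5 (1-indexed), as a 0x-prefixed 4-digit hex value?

s_0 = plaintext = 0x213F
s_1 = Round(s_0, k_0) = 0x7C5C
s_2 = Round(s_1, k_1) = 0x4C41
s_3 = Round(s_2, k_2) = 0x1978
s_4 = Round(s_3, k_3) = 0x1F91
s_5 = Round(s_4, k_4) = 0x7ADD
s_6 = Round(s_5, k_5) = 0x1DD7
s_7 = Round(s_6, k_6) = 0xB397

0x7ADD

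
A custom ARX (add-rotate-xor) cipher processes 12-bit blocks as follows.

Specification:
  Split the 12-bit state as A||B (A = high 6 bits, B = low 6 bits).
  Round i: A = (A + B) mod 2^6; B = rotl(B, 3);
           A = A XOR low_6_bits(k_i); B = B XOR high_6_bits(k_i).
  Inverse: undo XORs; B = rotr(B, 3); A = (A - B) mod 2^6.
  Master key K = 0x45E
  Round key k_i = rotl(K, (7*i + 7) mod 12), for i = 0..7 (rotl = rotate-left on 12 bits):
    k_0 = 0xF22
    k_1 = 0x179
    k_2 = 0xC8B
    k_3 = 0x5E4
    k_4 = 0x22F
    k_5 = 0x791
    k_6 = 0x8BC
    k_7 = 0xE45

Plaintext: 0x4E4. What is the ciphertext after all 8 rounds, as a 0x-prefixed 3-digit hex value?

s_0 = plaintext = 0x4E4
s_1 = Round(s_0, k_0) = 0x558
s_2 = Round(s_1, k_1) = 0x506
s_3 = Round(s_2, k_2) = 0x442
s_4 = Round(s_3, k_3) = 0xDC7
s_5 = Round(s_4, k_4) = 0x470
s_6 = Round(s_5, k_5) = 0x418
s_7 = Round(s_6, k_6) = 0x521
s_8 = Round(s_7, k_7) = 0xC35

0xC35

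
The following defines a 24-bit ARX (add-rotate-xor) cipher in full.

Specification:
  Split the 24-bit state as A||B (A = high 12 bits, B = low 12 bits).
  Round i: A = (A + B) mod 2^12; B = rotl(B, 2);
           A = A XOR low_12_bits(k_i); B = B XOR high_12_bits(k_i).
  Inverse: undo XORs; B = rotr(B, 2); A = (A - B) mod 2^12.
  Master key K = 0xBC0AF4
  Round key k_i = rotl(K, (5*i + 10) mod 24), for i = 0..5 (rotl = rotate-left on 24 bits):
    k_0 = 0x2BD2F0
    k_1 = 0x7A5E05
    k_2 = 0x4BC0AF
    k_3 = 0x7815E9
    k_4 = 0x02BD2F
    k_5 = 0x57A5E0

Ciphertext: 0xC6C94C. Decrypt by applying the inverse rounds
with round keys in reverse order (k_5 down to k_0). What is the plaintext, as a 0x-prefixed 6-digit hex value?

0x78CA4A

s_0 = ciphertext = 0xC6C94C
s_1 = InvRound(s_0, k_5) = 0xE7FB0D
s_2 = InvRound(s_1, k_4) = 0x887AC9
s_3 = InvRound(s_2, k_3) = 0xA1C352
s_4 = InvRound(s_3, k_2) = 0x0B89FB
s_5 = InvRound(s_4, k_1) = 0x326B97
s_6 = InvRound(s_5, k_0) = 0x78CA4A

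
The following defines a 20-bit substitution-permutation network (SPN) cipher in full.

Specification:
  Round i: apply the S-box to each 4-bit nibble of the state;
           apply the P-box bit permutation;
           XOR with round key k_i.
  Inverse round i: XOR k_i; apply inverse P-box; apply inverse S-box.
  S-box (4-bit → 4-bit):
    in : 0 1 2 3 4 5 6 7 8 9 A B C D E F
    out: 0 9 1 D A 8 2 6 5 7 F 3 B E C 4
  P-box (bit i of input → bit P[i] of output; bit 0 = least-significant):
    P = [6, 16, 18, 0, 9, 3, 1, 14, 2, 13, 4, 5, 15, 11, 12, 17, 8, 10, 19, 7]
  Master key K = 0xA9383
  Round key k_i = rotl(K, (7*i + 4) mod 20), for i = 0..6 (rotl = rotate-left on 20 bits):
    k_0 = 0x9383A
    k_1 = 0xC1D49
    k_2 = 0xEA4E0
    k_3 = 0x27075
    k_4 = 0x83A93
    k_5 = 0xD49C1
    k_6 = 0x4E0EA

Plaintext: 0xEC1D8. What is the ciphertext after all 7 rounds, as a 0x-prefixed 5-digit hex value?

s_0 = plaintext = 0xEC1D8
s_1 = Round(s_0, k_0) = 0x7F0D4
s_2 = Round(s_1, k_1) = 0x54942
s_3 = Round(s_2, k_2) = 0xCCC3C
s_4 = Round(s_3, k_3) = 0x19F92
s_5 = Round(s_4, k_4) = 0x8A149
s_6 = Round(s_5, k_5) = 0x290AD
s_7 = Round(s_6, k_6) = 0x13BE1

0x13BE1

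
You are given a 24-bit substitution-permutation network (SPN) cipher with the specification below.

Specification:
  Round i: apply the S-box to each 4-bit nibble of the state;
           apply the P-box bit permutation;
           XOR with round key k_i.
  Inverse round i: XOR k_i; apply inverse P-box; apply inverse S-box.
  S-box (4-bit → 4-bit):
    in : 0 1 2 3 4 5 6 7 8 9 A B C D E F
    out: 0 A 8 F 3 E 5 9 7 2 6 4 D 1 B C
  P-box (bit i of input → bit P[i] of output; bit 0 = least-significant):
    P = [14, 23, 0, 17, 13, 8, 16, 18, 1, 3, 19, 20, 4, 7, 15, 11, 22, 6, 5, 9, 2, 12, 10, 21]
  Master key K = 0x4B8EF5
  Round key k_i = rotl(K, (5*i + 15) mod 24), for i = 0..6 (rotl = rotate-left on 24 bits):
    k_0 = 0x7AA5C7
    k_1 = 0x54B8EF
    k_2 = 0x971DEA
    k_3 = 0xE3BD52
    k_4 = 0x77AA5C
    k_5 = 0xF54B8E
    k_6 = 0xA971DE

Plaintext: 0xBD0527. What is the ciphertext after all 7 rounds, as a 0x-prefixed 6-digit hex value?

0x903ECD

s_0 = plaintext = 0xBD0527
s_1 = Round(s_0, k_0) = 0x24E1CF
s_2 = Round(s_1, k_1) = 0x239036
s_3 = Round(s_2, k_2) = 0xF27E0B
s_4 = Round(s_3, k_3) = 0xD3B349
s_5 = Round(s_4, k_4) = 0xAF0932
s_6 = Round(s_5, k_5) = 0xF27CA6
s_7 = Round(s_6, k_6) = 0x903ECD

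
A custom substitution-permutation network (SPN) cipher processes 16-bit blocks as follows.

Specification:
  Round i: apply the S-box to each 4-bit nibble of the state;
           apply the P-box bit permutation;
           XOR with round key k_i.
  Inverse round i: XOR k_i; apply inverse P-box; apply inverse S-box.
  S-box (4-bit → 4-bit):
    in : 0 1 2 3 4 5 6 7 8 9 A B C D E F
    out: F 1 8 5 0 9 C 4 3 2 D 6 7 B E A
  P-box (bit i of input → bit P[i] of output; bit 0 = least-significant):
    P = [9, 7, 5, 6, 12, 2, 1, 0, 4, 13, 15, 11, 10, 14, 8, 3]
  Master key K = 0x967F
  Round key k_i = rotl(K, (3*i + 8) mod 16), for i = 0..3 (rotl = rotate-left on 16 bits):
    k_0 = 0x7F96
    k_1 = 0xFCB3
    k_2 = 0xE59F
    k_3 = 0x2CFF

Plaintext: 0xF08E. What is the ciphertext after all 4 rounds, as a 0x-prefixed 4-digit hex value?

0xA78C

s_0 = plaintext = 0xF08E
s_1 = Round(s_0, k_0) = 0x876A
s_2 = Round(s_1, k_1) = 0x3AD0
s_3 = Round(s_2, k_2) = 0x7A6A
s_4 = Round(s_3, k_3) = 0xA78C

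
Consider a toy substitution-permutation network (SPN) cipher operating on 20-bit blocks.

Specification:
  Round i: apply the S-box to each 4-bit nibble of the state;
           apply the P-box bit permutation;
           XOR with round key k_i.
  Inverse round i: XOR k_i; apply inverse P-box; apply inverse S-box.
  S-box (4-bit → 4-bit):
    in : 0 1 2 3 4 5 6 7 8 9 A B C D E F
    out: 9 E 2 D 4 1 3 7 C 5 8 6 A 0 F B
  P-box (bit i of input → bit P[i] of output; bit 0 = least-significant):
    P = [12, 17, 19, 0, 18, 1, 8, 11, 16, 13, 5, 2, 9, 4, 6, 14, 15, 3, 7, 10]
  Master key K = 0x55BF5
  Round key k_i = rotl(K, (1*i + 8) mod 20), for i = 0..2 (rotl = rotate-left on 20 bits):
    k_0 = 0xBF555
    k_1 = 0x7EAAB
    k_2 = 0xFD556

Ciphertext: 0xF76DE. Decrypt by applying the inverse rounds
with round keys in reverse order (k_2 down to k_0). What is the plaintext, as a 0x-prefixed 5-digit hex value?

0x322D6

s_0 = ciphertext = 0xF76DE
s_1 = InvRound(s_0, k_2) = 0x7524D
s_2 = InvRound(s_1, k_1) = 0x941C5
s_3 = InvRound(s_2, k_0) = 0x322D6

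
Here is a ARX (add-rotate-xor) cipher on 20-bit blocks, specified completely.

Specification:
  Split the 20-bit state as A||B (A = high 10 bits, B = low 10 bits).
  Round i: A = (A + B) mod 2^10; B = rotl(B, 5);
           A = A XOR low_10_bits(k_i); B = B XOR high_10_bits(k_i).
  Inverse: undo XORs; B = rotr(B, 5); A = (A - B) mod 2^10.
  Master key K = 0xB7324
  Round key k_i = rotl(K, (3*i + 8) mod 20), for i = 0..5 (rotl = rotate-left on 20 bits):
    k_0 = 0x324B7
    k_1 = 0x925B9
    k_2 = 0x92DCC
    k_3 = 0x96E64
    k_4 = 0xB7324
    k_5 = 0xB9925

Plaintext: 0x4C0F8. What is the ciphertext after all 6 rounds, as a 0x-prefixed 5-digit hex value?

s_0 = plaintext = 0x4C0F8
s_1 = Round(s_0, k_0) = 0xA7FCE
s_2 = Round(s_1, k_1) = 0xF5397
s_3 = Round(s_2, k_2) = 0xA9CB7
s_4 = Round(s_3, k_3) = 0x4E8BE
s_5 = Round(s_4, k_4) = 0xB7119
s_6 = Round(s_5, k_5) = 0xB41CE

0xB41CE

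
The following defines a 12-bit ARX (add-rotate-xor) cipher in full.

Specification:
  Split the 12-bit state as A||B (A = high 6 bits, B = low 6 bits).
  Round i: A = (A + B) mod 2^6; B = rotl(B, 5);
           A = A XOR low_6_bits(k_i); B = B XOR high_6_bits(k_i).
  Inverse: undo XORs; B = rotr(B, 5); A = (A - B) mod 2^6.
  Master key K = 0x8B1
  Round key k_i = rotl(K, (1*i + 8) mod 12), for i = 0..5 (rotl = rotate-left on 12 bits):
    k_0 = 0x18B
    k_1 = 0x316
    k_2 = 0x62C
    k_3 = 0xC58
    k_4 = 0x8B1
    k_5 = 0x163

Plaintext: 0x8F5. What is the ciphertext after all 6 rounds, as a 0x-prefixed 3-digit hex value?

0x542

s_0 = plaintext = 0x8F5
s_1 = Round(s_0, k_0) = 0x4FC
s_2 = Round(s_1, k_1) = 0x652
s_3 = Round(s_2, k_2) = 0x1D1
s_4 = Round(s_3, k_3) = 0x019
s_5 = Round(s_4, k_4) = 0xA0E
s_6 = Round(s_5, k_5) = 0x542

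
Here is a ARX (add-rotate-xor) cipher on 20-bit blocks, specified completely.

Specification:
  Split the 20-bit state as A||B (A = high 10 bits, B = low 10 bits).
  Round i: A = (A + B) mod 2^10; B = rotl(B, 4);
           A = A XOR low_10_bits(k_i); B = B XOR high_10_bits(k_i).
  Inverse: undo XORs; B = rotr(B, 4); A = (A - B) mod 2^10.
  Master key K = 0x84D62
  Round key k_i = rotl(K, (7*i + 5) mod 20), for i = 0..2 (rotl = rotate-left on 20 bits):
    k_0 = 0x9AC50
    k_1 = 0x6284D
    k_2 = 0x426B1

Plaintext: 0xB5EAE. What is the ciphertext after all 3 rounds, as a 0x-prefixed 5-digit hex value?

0x4088F

s_0 = plaintext = 0xB5EAE
s_1 = Round(s_0, k_0) = 0x75481
s_2 = Round(s_1, k_1) = 0x86D98
s_3 = Round(s_2, k_2) = 0x4088F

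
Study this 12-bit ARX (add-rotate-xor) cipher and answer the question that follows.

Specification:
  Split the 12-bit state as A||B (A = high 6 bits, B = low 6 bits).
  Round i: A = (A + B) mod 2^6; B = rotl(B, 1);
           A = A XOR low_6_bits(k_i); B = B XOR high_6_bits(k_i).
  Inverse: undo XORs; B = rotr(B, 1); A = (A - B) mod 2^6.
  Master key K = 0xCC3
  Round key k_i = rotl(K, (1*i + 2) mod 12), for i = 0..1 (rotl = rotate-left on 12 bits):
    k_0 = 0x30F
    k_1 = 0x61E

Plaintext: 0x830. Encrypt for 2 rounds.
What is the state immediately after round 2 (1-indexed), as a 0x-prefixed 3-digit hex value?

0x483

s_0 = plaintext = 0x830
s_1 = Round(s_0, k_0) = 0x7ED
s_2 = Round(s_1, k_1) = 0x483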